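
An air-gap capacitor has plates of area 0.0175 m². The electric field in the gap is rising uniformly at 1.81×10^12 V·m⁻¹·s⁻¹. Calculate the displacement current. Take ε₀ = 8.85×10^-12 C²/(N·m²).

0.280 A

The displacement current is ε₀ times dΦ_E/dt = ε₀ A dE/dt = (8.85×10^-12)(0.0175)(1.81×10^12) = 0.280 A.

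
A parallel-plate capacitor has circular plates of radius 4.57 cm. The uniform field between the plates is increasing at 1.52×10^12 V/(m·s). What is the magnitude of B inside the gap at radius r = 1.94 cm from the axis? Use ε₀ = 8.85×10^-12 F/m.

1.64×10^-7 T

Total displacement current: I_d = ε₀(πR²)(dE/dt) = (8.85×10^-12)(6.561×10^-3)(1.52×10^12) = 0.08826 A.
An Ampèrian loop of radius r encloses a fraction (r/R)² of I_d. Then B·2πr = μ₀ I_d (r/R)², giving B = μ₀ I_d r/(2πR²) = 1.64×10^-7 T.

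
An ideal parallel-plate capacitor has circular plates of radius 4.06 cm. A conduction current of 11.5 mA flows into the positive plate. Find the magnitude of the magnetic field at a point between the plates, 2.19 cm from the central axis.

Between the plates the displacement current equals the wire current: I_d = 11.5 mA = 0.0115 A.
For r < R the Ampère–Maxwell law gives B(2πr) = μ₀ I_d (r²/R²), so B = μ₀ I_d r/(2πR²) = (4π×10^-7)(0.0115)(0.0219)/(2π·0.0406²) = 3.06×10^-8 T.

3.06×10^-8 T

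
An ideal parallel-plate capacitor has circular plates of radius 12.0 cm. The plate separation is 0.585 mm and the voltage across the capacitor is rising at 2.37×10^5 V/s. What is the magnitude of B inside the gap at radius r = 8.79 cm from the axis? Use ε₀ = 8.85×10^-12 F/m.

I_d = C dV/dt with C = ε₀πR²/d = 6.844×10^-10 F, so I_d = (6.844×10^-10)(2.37×10^5) = 1.622×10^-4 A.
An Ampèrian loop of radius r encloses a fraction (r/R)² of I_d. Then B·2πr = μ₀ I_d (r/R)², giving B = μ₀ I_d r/(2πR²) = 1.98×10^-10 T.

1.98×10^-10 T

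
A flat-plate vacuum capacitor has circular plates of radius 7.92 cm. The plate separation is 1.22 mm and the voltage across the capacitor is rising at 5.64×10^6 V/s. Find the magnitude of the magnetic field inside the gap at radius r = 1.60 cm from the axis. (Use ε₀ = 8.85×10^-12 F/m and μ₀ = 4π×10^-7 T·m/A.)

4.11×10^-10 T

I_d = C dV/dt with C = ε₀πR²/d = 1.430×10^-10 F, so I_d = (1.430×10^-10)(5.64×10^6) = 8.065×10^-4 A.
An Ampèrian loop of radius r encloses a fraction (r/R)² of I_d. Then B·2πr = μ₀ I_d (r/R)², giving B = μ₀ I_d r/(2πR²) = 4.11×10^-10 T.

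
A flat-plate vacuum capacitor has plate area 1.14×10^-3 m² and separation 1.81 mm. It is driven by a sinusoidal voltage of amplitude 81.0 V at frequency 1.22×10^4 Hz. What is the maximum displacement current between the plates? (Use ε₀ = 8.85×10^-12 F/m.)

C = ε₀A/d = (8.85×10^-12)(1.14×10^-3)/(1.81×10^-3) = 5.574×10^-12 F; ω = 2πf = 7.665×10^4 rad/s.
I_d = C dV/dt, so |I_d|_max = C V₀ ω = (5.574×10^-12)(81.0)(7.665×10^4) = 3.46×10^-5 A.

3.46×10^-5 A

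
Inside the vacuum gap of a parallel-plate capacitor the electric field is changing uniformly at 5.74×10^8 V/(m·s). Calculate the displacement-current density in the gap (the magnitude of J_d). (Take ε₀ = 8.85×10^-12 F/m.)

J_d = ε₀ ∂E/∂t, so J_d = 5.08×10^-3 A/m².

5.08×10^-3 A/m²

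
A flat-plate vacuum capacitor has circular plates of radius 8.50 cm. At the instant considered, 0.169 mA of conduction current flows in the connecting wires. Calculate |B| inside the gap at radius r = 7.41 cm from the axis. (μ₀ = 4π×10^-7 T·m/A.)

Between the plates the displacement current equals the wire current: I_d = 0.169 mA = 1.69×10^-4 A.
An Ampèrian loop of radius r encloses a fraction (r/R)² of I_d. Then B·2πr = μ₀ I_d (r/R)², giving B = μ₀ I_d r/(2πR²) = 3.47×10^-10 T.

3.47×10^-10 T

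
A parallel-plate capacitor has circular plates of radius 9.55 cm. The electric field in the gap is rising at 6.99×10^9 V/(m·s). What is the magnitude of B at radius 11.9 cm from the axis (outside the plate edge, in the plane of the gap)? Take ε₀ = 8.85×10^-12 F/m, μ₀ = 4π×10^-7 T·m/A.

2.98×10^-9 T

Total displacement current: I_d = ε₀(πR²)(dE/dt) = (8.85×10^-12)(0.02865)(6.99×10^9) = 1.772×10^-3 A.
Outside the plates the loop encloses all of I_d, so B·2πr = μ₀ I_d and B = 2.98×10^-9 T.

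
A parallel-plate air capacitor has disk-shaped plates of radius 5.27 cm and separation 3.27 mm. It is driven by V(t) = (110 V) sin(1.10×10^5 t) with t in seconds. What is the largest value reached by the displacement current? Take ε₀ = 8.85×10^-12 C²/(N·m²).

2.86×10^-4 A

The displacement current equals the conduction current C dV/dt, which peaks at C V₀ ω.
With C = ε₀A/d = (8.85×10^-12)(8.725×10^-3)/(3.27×10^-3) = 2.361×10^-11 F and ω = 1.10×10^5 rad/s, I_d,max = (2.361×10^-11)(110)(1.10×10^5) = 2.86×10^-4 A.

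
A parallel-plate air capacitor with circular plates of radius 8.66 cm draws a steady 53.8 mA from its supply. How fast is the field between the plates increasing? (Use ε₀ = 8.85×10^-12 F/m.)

2.58×10^11 V/(m·s)

By continuity, I_d in the gap equals the 53.8 mA flowing in the wire.
Since I_d = ε₀ A dE/dt, dE/dt = I_d/(ε₀A) = (0.0538)/((8.85×10^-12)(0.02356)) = 2.58×10^11 V/(m·s).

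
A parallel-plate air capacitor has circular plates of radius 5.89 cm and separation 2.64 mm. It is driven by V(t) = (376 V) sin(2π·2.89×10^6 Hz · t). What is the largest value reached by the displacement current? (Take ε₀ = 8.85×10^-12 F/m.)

0.249 A

(dE/dt)_max = V₀ω/d = 2.586×10^12 V/(m·s); ω = 2πf = 1.816×10^7 rad/s.
I_d,max = ε₀ A (dE/dt)_max = (8.85×10^-12)(0.01090)(2.586×10^12) = 0.249 A.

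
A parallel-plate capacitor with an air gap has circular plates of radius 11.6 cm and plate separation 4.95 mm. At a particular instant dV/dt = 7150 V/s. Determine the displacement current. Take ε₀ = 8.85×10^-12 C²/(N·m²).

C = ε₀A/d = (8.85×10^-12)(0.04227)/(4.95×10^-3) = 7.557×10^-11 F.
I_d = C dV/dt = (7.557×10^-11)(7150) = 5.40×10^-7 A.

5.40×10^-7 A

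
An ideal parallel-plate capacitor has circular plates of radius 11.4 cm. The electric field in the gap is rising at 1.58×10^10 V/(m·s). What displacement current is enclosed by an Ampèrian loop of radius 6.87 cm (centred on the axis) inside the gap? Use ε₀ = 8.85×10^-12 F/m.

2.07×10^-3 A

Through the whole plate area (πR² = 0.04083 m²), I_d = ε₀ πR² dE/dt = 5.709×10^-3 A.
The field is uniform, so I_d,enc = I_d (r/R)² = (5.709×10^-3)(6.87/11.4)² = 2.07×10^-3 A.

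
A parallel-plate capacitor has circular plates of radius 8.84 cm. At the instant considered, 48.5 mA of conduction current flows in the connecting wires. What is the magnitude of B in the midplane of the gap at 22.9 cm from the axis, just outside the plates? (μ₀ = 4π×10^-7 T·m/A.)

By continuity the displacement current in the gap matches the conduction current: I_d = 0.0485 A.
For r ≥ R the full I_d is enclosed: B = μ₀ I_d/(2πr) = (4π×10^-7)(0.0485)/(2π·0.229) = 4.24×10^-8 T.

4.24×10^-8 T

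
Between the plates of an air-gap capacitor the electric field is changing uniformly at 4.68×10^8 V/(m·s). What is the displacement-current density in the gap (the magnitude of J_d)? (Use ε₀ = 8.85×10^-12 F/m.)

J_d = ε₀ dE/dt = (8.85×10^-12)(4.68×10^8) = 4.14×10^-3 A/m².

4.14×10^-3 A/m²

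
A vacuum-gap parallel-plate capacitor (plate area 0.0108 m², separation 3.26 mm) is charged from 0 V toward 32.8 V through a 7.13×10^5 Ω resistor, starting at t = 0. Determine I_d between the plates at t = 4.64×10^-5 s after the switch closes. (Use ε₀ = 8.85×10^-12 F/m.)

5.00×10^-6 A

With C = ε₀A/d = (8.85×10^-12)(0.0108)/(3.26×10^-3) = 2.932×10^-11 F, the time constant is τ = RC = 2.091×10^-5 s, so t/τ = 2.219 and e^(−t/τ) = 0.1087.
I_d = I_cond = (V₀/R) e^(−t/τ) = (4.600×10^-5)(0.1087) = 5.00×10^-6 A.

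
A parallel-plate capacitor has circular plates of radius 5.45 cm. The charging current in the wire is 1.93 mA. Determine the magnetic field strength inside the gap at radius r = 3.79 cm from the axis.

No conduction current crosses the gap, so I_d there equals the 1.93×10^-3 A in the leads.
For r < R the Ampère–Maxwell law gives B(2πr) = μ₀ I_d (r²/R²), so B = μ₀ I_d r/(2πR²) = (4π×10^-7)(1.93×10^-3)(0.0379)/(2π·0.0545²) = 4.93×10^-9 T.

4.93×10^-9 T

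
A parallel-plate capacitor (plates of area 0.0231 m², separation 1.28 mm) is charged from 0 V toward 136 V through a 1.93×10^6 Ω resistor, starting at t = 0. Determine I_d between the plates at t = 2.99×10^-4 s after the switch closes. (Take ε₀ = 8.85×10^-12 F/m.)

With C = ε₀A/d = (8.85×10^-12)(0.0231)/(1.28×10^-3) = 1.597×10^-10 F, the time constant is τ = RC = 3.082×10^-4 s, so t/τ = 0.9701 and e^(−t/τ) = 0.3790.
I_d = I_cond = (V₀/R) e^(−t/τ) = (7.047×10^-5)(0.3790) = 2.67×10^-5 A.

2.67×10^-5 A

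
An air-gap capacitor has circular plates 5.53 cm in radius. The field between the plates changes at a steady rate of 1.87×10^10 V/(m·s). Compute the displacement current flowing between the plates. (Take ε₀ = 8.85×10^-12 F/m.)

The displacement current is ε₀ times dΦ_E/dt = ε₀ A dE/dt = (8.85×10^-12)(9.607×10^-3)(1.87×10^10) = 1.59×10^-3 A.

1.59×10^-3 A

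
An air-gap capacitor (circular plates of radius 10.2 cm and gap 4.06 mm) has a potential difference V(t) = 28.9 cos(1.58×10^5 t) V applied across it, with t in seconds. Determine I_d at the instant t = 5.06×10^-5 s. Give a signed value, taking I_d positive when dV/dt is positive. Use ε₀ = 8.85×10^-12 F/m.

dV/dt = (28.9)(1.58×10^5)·−sin(7.9948) = -4.521×10^6 V/s.
I_d = C dV/dt with C = ε₀A/d = (8.85×10^-12)(0.03269)/(4.06×10^-3) = 7.126×10^-11 F, so I_d = (7.126×10^-11)(-4.521×10^6) = -3.22×10^-4 A.

-3.22×10^-4 A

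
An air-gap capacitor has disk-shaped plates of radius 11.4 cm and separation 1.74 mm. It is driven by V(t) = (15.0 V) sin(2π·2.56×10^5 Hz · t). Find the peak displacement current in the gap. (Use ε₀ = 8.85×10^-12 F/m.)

(dE/dt)_max = V₀ω/d = 1.386×10^10 V/(m·s); ω = 2πf = 1.608×10^6 rad/s.
I_d,max = ε₀ A (dE/dt)_max = (8.85×10^-12)(0.04083)(1.386×10^10) = 5.01×10^-3 A.

5.01×10^-3 A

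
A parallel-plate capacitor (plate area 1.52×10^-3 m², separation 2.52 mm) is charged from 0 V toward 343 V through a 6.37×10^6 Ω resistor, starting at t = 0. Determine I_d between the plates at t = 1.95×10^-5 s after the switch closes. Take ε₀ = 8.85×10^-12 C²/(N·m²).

C = ε₀A/d = (8.85×10^-12)(1.52×10^-3)/(2.52×10^-3) = 5.338×10^-12 F, so τ = RC = 3.400×10^-5 s.
The conduction current is I(t) = (V₀/R) e^(−t/τ), and the displacement current between the plates equals it.
t/τ = 0.5735; I_d = (343/6.37×10^6) · e^(−0.5735) = (5.385×10^-5)(0.5635) = 3.03×10^-5 A.

3.03×10^-5 A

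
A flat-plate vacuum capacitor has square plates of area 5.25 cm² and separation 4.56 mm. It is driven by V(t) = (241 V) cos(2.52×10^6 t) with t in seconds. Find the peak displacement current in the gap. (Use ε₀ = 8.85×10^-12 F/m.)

(dE/dt)_max = V₀ω/d = 1.332×10^11 V/(m·s); ω = 2.52×10^6 rad/s.
I_d,max = ε₀ A (dE/dt)_max = (8.85×10^-12)(5.25×10^-4)(1.332×10^11) = 6.19×10^-4 A.

6.19×10^-4 A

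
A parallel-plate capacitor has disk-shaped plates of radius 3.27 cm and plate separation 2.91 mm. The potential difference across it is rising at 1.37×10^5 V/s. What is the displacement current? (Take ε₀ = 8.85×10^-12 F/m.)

The field between the plates is E = V/d, so dE/dt = (1.37×10^5)/(2.91×10^-3 m) = 4.708×10^7 V/(m·s).
I_d = ε₀ A (dE/dt) = (8.85×10^-12)(3.359×10^-3)(4.708×10^7) = 1.40×10^-6 A.

1.40×10^-6 A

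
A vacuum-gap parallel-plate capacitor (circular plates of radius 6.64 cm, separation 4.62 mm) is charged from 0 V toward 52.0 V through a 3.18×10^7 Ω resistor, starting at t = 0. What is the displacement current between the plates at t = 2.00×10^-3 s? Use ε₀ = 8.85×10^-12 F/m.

C = ε₀A/d = (8.85×10^-12)(0.01385)/(4.62×10^-3) = 2.653×10^-11 F, so τ = RC = 8.437×10^-4 s.
The conduction current is I(t) = (V₀/R) e^(−t/τ), and the displacement current between the plates equals it.
t/τ = 2.371; I_d = (52.0/3.18×10^7) · e^(−2.371) = (1.635×10^-6)(0.09339) = 1.53×10^-7 A.

1.53×10^-7 A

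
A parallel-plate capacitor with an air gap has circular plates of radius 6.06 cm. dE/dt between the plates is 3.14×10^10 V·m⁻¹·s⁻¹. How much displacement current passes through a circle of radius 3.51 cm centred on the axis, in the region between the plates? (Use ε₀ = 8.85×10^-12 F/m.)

I_d = ε₀ dΦ_E/dt = ε₀ πR² (dE/dt) = (8.85×10^-12)(0.01154)(3.14×10^10) = 3.207×10^-3 A through the full plate area.
Since J_d is uniform, the enclosed fraction is (r/R)² = 0.3355, giving I_d,enc = 1.08×10^-3 A.

1.08×10^-3 A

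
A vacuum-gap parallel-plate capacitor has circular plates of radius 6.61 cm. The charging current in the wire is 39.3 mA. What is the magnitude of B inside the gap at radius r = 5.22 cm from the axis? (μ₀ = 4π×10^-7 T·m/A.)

9.39×10^-8 T

By continuity the displacement current in the gap matches the conduction current: I_d = 0.0393 A.
For r < R the Ampère–Maxwell law gives B(2πr) = μ₀ I_d (r²/R²), so B = μ₀ I_d r/(2πR²) = (4π×10^-7)(0.0393)(0.0522)/(2π·0.0661²) = 9.39×10^-8 T.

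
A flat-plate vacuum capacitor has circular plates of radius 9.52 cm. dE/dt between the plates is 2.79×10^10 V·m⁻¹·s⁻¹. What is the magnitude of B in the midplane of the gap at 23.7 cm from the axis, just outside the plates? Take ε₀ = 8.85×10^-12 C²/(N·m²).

Through the whole plate area (πR² = 0.02847 m²), I_d = ε₀ πR² dE/dt = 7.030×10^-3 A.
With r > R the enclosed displacement current is the full I_d; B = μ₀ I_d / (2πr) = 5.93×10^-9 T.

5.93×10^-9 T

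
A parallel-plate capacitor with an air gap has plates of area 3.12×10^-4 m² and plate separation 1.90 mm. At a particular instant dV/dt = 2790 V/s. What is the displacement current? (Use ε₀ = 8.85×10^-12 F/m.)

4.05×10^-9 A

E = V/d so dE/dt = (dV/dt)/d = 1.468×10^6 V/(m·s), and I_d = ε₀ A dE/dt = (8.85×10^-12)(3.12×10^-4)(1.468×10^6) = 4.05×10^-9 A.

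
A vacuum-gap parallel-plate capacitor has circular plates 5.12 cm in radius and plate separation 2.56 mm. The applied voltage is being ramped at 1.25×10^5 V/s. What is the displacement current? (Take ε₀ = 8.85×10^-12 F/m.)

3.56×10^-6 A

E = V/d so dE/dt = (dV/dt)/d = 4.883×10^7 V/(m·s), and I_d = ε₀ A dE/dt = (8.85×10^-12)(8.235×10^-3)(4.883×10^7) = 3.56×10^-6 A.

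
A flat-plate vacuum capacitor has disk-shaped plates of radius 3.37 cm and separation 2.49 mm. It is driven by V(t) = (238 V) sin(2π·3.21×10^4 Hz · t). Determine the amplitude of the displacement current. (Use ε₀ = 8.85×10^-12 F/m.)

(dE/dt)_max = V₀ω/d = 1.928×10^10 V/(m·s); ω = 2πf = 2.017×10^5 rad/s.
I_d,max = ε₀ A (dE/dt)_max = (8.85×10^-12)(3.568×10^-3)(1.928×10^10) = 6.09×10^-4 A.

6.09×10^-4 A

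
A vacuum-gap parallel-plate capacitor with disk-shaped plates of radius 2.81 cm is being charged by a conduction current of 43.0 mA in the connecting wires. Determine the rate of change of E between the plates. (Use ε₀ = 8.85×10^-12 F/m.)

1.96×10^12 V/(m·s)

By continuity, I_d in the gap equals the 43.0 mA flowing in the wire.
Then dE/dt = I_d/(ε₀A) = 1.96×10^12 V/(m·s).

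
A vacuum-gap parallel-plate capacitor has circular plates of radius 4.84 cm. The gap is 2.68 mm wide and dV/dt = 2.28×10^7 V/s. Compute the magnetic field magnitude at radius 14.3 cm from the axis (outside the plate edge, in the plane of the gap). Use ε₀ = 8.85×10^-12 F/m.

7.75×10^-10 T

I_d = C dV/dt with C = ε₀πR²/d = 2.430×10^-11 F, so I_d = (2.430×10^-11)(2.28×10^7) = 5.540×10^-4 A.
For r ≥ R the full I_d is enclosed: B = μ₀ I_d/(2πr) = (4π×10^-7)(5.540×10^-4)/(2π·0.143) = 7.75×10^-10 T.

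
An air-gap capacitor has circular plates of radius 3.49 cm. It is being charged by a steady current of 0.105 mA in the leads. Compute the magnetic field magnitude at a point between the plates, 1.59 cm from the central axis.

Between the plates the displacement current equals the wire current: I_d = 0.105 mA = 1.05×10^-4 A.
For r < R the Ampère–Maxwell law gives B(2πr) = μ₀ I_d (r²/R²), so B = μ₀ I_d r/(2πR²) = (4π×10^-7)(1.05×10^-4)(0.0159)/(2π·0.0349²) = 2.74×10^-10 T.

2.74×10^-10 T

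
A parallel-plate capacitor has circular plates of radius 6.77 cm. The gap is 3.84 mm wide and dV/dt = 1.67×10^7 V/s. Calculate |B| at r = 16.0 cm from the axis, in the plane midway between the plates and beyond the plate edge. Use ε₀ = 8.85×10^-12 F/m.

I_d = C dV/dt with C = ε₀πR²/d = 3.319×10^-11 F, so I_d = (3.319×10^-11)(1.67×10^7) = 5.543×10^-4 A.
Outside the plates the loop encloses all of I_d, so B·2πr = μ₀ I_d and B = 6.93×10^-10 T.

6.93×10^-10 T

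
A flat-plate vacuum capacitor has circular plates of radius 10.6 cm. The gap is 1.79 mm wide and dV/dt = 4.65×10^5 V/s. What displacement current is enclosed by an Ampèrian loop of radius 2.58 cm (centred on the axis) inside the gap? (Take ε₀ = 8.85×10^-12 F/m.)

With E = V/d, dE/dt = 2.598×10^8 V/(m·s) and πR² = 0.03530 m², giving I_d = ε₀ πR² dE/dt = 8.116×10^-5 A.
Since J_d is uniform, the enclosed fraction is (r/R)² = 0.05924, giving I_d,enc = 4.81×10^-6 A.

4.81×10^-6 A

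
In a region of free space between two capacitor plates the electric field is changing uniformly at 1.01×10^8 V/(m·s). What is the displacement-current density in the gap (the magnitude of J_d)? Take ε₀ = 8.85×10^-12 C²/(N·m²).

8.94×10^-4 A/m²

The displacement-current density is ε₀ ∂E/∂t = (8.85×10^-12)(1.01×10^8) = 8.94×10^-4 A/m².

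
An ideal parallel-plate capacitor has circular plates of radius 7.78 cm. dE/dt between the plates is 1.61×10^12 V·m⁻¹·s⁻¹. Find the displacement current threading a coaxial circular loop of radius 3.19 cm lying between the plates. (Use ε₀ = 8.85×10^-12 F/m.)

0.0456 A

Through the whole plate area (πR² = 0.01902 m²), I_d = ε₀ πR² dE/dt = 0.2710 A.
Since J_d is uniform, the enclosed fraction is (r/R)² = 0.1681, giving I_d,enc = 0.0456 A.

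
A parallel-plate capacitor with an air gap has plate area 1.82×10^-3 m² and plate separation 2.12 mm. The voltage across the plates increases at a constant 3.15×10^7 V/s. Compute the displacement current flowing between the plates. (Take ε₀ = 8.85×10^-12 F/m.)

2.39×10^-4 A

E = V/d so dE/dt = (dV/dt)/d = 1.486×10^10 V/(m·s), and I_d = ε₀ A dE/dt = (8.85×10^-12)(1.82×10^-3)(1.486×10^10) = 2.39×10^-4 A.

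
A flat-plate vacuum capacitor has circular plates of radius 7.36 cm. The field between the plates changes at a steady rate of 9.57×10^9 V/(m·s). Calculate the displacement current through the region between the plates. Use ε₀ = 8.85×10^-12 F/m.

1.44×10^-3 A

The displacement current is ε₀ times dΦ_E/dt = ε₀ A dE/dt = (8.85×10^-12)(0.01702)(9.57×10^9) = 1.44×10^-3 A.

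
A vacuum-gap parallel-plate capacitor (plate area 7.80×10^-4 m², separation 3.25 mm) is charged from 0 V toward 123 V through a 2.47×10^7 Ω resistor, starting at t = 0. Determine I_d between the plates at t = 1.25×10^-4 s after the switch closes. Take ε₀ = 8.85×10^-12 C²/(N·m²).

With C = ε₀A/d = (8.85×10^-12)(7.80×10^-4)/(3.25×10^-3) = 2.124×10^-12 F, the time constant is τ = RC = 5.246×10^-5 s, so t/τ = 2.383 and e^(−t/τ) = 0.09227.
I_d = I_cond = (V₀/R) e^(−t/τ) = (4.980×10^-6)(0.09227) = 4.60×10^-7 A.

4.60×10^-7 A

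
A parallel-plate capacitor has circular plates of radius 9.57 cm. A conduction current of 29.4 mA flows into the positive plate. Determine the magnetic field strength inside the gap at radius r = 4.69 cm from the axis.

3.01×10^-8 T

Between the plates the displacement current equals the wire current: I_d = 29.4 mA = 0.0294 A.
∮B·dl = μ₀ I_d,enc with I_d,enc = I_d r²/R² = 7.061×10^-3 A; so B = μ₀ I_d,enc/(2πr) = 3.01×10^-8 T.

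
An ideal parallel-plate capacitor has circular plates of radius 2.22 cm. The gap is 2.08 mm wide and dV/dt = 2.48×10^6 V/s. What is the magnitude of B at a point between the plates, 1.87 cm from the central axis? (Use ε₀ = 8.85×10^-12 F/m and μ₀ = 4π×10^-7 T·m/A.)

1.24×10^-10 T

With E = V/d, dE/dt = 1.192×10^9 V/(m·s) and πR² = 1.548×10^-3 m², giving I_d = ε₀ πR² dE/dt = 1.633×10^-5 A.
An Ampèrian loop of radius r encloses a fraction (r/R)² of I_d. Then B·2πr = μ₀ I_d (r/R)², giving B = μ₀ I_d r/(2πR²) = 1.24×10^-10 T.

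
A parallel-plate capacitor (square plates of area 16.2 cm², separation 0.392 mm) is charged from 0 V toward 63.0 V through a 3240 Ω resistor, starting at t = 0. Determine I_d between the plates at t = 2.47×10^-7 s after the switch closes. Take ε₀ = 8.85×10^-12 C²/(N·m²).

C = ε₀A/d = (8.85×10^-12)(1.62×10^-3)/(3.92×10^-4) = 3.657×10^-11 F and τ = RC = 1.185×10^-7 s. I_d in the gap equals the RC charging current.
I_d(t) = (V₀/R) e^(−t/τ) = 0.01944 · e^(−2.084) = 2.42×10^-3 A.

2.42×10^-3 A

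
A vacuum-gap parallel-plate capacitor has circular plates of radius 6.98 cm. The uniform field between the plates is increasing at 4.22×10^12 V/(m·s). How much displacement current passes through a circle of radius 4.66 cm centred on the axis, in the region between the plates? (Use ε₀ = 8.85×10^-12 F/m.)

Through the whole plate area (πR² = 0.01531 m²), I_d = ε₀ πR² dE/dt = 0.5718 A.
The field is uniform, so I_d,enc = I_d (r/R)² = (0.5718)(4.66/6.98)² = 0.255 A.

0.255 A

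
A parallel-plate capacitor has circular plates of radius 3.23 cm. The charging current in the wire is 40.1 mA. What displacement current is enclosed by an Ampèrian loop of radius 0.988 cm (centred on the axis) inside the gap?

3.75×10^-3 A

No conduction current crosses the gap, so I_d there equals the 0.0401 A in the leads.
Since J_d is uniform, the enclosed fraction is (r/R)² = 0.09356, giving I_d,enc = 3.75×10^-3 A.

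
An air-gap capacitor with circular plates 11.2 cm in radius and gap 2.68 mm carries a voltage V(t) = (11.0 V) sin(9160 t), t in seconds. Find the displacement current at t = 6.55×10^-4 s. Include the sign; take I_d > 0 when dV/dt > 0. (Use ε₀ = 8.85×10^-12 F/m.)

dV/dt = (11.0)(9160)·cos(5.9998) = 9.674×10^4 V/s.
I_d = C dV/dt with C = ε₀A/d = (8.85×10^-12)(0.03941)/(2.68×10^-3) = 1.301×10^-10 F, so I_d = (1.301×10^-10)(9.674×10^4) = 1.26×10^-5 A.

1.26×10^-5 A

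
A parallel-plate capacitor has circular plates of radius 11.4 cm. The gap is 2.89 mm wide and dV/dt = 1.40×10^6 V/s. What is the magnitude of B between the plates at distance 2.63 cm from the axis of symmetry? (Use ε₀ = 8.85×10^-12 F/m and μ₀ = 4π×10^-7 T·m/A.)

With E = V/d, dE/dt = 4.844×10^8 V/(m·s) and πR² = 0.04083 m², giving I_d = ε₀ πR² dE/dt = 1.750×10^-4 A.
∮B·dl = μ₀ I_d,enc with I_d,enc = I_d r²/R² = 9.314×10^-6 A; so B = μ₀ I_d,enc/(2πr) = 7.08×10^-11 T.

7.08×10^-11 T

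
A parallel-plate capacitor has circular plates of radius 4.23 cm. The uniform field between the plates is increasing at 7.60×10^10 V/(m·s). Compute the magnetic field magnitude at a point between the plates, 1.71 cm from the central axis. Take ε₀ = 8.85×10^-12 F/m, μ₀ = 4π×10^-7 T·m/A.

I_d = ε₀ dΦ_E/dt = ε₀ πR² (dE/dt) = (8.85×10^-12)(5.621×10^-3)(7.60×10^10) = 3.781×10^-3 A through the full plate area.
An Ampèrian loop of radius r encloses a fraction (r/R)² of I_d. Then B·2πr = μ₀ I_d (r/R)², giving B = μ₀ I_d r/(2πR²) = 7.23×10^-9 T.

7.23×10^-9 T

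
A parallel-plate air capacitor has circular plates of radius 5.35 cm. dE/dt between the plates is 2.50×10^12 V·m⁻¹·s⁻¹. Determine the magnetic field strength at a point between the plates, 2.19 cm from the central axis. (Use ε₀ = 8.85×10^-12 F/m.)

Through the whole plate area (πR² = 8.992×10^-3 m²), I_d = ε₀ πR² dE/dt = 0.1989 A.
∮B·dl = μ₀ I_d,enc with I_d,enc = I_d r²/R² = 0.03333 A; so B = μ₀ I_d,enc/(2πr) = 3.04×10^-7 T.

3.04×10^-7 T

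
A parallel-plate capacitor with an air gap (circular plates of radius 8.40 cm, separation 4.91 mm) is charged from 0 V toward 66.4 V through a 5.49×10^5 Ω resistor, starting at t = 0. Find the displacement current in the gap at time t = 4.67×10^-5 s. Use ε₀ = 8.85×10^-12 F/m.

1.44×10^-5 A

C = ε₀A/d = (8.85×10^-12)(0.02217)/(4.91×10^-3) = 3.996×10^-11 F and τ = RC = 2.194×10^-5 s. I_d in the gap equals the RC charging current.
I_d(t) = (V₀/R) e^(−t/τ) = 1.209×10^-4 · e^(−2.129) = 1.44×10^-5 A.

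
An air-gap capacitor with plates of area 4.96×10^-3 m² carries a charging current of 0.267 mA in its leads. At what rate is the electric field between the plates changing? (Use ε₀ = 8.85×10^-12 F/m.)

The displacement current between the plates equals the conduction current, I_d = 0.267 mA.
Since I_d = ε₀ A dE/dt, dE/dt = I_d/(ε₀A) = (2.67×10^-4)/((8.85×10^-12)(4.96×10^-3)) = 6.08×10^9 V/(m·s).

6.08×10^9 V/(m·s)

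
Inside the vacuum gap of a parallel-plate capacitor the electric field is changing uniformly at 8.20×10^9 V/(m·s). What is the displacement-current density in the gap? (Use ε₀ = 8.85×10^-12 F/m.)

The displacement-current density is ε₀ ∂E/∂t = (8.85×10^-12)(8.20×10^9) = 0.0726 A/m².

0.0726 A/m²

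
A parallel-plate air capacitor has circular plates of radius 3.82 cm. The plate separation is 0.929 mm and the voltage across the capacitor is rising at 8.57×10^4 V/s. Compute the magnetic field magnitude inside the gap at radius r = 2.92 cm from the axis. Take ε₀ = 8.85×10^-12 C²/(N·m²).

dE/dt = (dV/dt)/d = 9.225×10^7 V/(m·s); I_d = ε₀(πR²)(dE/dt) = (8.85×10^-12)(4.584×10^-3)(9.225×10^7) = 3.742×10^-6 A.
An Ampèrian loop of radius r encloses a fraction (r/R)² of I_d. Then B·2πr = μ₀ I_d (r/R)², giving B = μ₀ I_d r/(2πR²) = 1.50×10^-11 T.

1.50×10^-11 T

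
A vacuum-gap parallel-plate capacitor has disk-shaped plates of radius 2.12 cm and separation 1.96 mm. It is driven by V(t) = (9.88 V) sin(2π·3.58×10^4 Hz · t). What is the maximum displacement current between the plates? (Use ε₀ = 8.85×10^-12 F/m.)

1.42×10^-5 A

C = ε₀A/d = (8.85×10^-12)(1.412×10^-3)/(1.96×10^-3) = 6.376×10^-12 F; ω = 2πf = 2.249×10^5 rad/s.
I_d = C dV/dt, so |I_d|_max = C V₀ ω = (6.376×10^-12)(9.88)(2.249×10^5) = 1.42×10^-5 A.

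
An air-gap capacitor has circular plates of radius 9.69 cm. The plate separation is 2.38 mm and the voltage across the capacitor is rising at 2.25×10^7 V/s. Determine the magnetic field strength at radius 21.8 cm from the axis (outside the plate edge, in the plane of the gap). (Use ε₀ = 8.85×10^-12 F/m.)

2.26×10^-9 T

I_d = C dV/dt with C = ε₀πR²/d = 1.097×10^-10 F, so I_d = (1.097×10^-10)(2.25×10^7) = 2.468×10^-3 A.
For r ≥ R the full I_d is enclosed: B = μ₀ I_d/(2πr) = (4π×10^-7)(2.468×10^-3)/(2π·0.218) = 2.26×10^-9 T.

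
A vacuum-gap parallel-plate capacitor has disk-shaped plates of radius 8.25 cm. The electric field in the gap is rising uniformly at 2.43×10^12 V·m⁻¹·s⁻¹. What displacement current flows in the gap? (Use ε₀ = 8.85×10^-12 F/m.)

I_d = ε₀ A (dE/dt) = (8.85×10^-12)(0.02138 m²)(2.43×10^12) = 0.460 A.

0.460 A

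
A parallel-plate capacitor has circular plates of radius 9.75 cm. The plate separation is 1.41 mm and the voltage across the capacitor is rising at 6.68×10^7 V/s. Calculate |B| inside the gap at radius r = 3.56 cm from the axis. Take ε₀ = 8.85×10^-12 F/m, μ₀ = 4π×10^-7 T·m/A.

With E = V/d, dE/dt = 4.738×10^10 V/(m·s) and πR² = 0.02986 m², giving I_d = ε₀ πR² dE/dt = 0.01252 A.
∮B·dl = μ₀ I_d,enc with I_d,enc = I_d r²/R² = 1.669×10^-3 A; so B = μ₀ I_d,enc/(2πr) = 9.38×10^-9 T.

9.38×10^-9 T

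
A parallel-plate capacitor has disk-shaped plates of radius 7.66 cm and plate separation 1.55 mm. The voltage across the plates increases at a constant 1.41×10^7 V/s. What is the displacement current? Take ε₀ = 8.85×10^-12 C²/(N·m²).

The displacement current equals the charging current C dV/dt. With C = ε₀A/d = (8.85×10^-12)(0.01843)/(1.55×10^-3) = 1.052×10^-10 F, I_d = (1.052×10^-10)(1.41×10^7) = 1.48×10^-3 A.

1.48×10^-3 A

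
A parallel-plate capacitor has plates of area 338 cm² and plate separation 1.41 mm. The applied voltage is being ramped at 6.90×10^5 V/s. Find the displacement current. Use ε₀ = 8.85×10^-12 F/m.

1.46×10^-4 A

The field between the plates is E = V/d, so dE/dt = (6.90×10^5)/(1.41×10^-3 m) = 4.894×10^8 V/(m·s).
I_d = ε₀ A (dE/dt) = (8.85×10^-12)(0.0338)(4.894×10^8) = 1.46×10^-4 A.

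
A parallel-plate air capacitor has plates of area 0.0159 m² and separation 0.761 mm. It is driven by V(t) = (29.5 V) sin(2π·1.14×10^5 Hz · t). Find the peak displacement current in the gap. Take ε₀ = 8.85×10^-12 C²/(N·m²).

3.91×10^-3 A

The displacement current equals the conduction current C dV/dt, which peaks at C V₀ ω.
With C = ε₀A/d = (8.85×10^-12)(0.0159)/(7.61×10^-4) = 1.849×10^-10 F and ω = 2πf = 7.163×10^5 rad/s, I_d,max = (1.849×10^-10)(29.5)(7.163×10^5) = 3.91×10^-3 A.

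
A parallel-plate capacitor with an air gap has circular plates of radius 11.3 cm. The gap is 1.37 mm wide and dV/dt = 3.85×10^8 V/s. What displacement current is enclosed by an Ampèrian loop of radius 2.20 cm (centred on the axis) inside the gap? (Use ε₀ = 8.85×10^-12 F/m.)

3.78×10^-3 A

I_d = C dV/dt with C = ε₀πR²/d = 2.591×10^-10 F, so I_d = (2.591×10^-10)(3.85×10^8) = 0.09975 A.
The field is uniform, so I_d,enc = I_d (r/R)² = (0.09975)(2.20/11.3)² = 3.78×10^-3 A.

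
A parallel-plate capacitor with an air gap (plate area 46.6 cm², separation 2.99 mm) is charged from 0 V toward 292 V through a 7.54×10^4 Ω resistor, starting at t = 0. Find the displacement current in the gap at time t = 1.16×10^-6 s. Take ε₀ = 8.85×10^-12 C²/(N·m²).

C = ε₀A/d = (8.85×10^-12)(4.66×10^-3)/(2.99×10^-3) = 1.379×10^-11 F and τ = RC = 1.040×10^-6 s. I_d in the gap equals the RC charging current.
I_d(t) = (V₀/R) e^(−t/τ) = 3.873×10^-3 · e^(−1.115) = 1.27×10^-3 A.

1.27×10^-3 A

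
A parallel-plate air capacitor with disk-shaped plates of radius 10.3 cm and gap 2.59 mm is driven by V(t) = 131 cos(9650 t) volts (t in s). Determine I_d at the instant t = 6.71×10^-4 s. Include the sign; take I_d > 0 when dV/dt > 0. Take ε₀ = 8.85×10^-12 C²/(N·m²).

dV/dt = (131)(9650)·−sin(6.47515) = -2.412×10^5 V/s.
I_d = C dV/dt with C = ε₀A/d = (8.85×10^-12)(0.03333)/(2.59×10^-3) = 1.139×10^-10 F, so I_d = (1.139×10^-10)(-2.412×10^5) = -2.75×10^-5 A.

-2.75×10^-5 A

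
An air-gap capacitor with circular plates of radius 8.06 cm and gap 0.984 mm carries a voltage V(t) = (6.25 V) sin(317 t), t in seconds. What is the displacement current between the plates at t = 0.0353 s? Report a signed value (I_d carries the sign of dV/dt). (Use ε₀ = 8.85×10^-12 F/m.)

7.03×10^-8 A

C = ε₀A/d = (8.85×10^-12)(0.02041)/(9.84×10^-4) = 1.836×10^-10 F. dV/dt = V₀ω·cos(ωt); at ωt = 11.1901 rad this factor is 0.1933.
I_d = C dV/dt = (1.836×10^-10)(6.25)(317)(0.1933) = 7.03×10^-8 A.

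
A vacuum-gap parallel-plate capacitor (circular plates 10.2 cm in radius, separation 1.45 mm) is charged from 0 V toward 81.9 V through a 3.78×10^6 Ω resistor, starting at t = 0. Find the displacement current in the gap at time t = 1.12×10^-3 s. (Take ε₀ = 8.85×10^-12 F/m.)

4.91×10^-6 A

C = ε₀A/d = (8.85×10^-12)(0.03269)/(1.45×10^-3) = 1.995×10^-10 F and τ = RC = 7.541×10^-4 s. I_d in the gap equals the RC charging current.
I_d(t) = (V₀/R) e^(−t/τ) = 2.167×10^-5 · e^(−1.485) = 4.91×10^-6 A.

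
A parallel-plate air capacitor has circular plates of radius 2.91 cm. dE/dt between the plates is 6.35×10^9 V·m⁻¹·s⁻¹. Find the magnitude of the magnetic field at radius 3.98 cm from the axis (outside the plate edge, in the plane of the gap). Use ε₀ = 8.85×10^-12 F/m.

Through the whole plate area (πR² = 2.660×10^-3 m²), I_d = ε₀ πR² dE/dt = 1.495×10^-4 A.
Outside the plates the loop encloses all of I_d, so B·2πr = μ₀ I_d and B = 7.51×10^-10 T.

7.51×10^-10 T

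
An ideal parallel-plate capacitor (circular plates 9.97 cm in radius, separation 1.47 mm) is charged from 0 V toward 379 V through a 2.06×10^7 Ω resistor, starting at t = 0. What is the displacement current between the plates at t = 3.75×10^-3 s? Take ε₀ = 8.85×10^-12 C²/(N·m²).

C = ε₀A/d = (8.85×10^-12)(0.03123)/(1.47×10^-3) = 1.880×10^-10 F, so τ = RC = 3.873×10^-3 s.
The conduction current is I(t) = (V₀/R) e^(−t/τ), and the displacement current between the plates equals it.
t/τ = 0.9682; I_d = (379/2.06×10^7) · e^(−0.9682) = (1.840×10^-5)(0.3798) = 6.99×10^-6 A.

6.99×10^-6 A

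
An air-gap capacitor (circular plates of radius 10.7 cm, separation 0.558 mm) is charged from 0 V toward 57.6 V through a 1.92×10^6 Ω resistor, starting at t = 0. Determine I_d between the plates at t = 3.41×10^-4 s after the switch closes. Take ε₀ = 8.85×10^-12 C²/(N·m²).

2.20×10^-5 A

With C = ε₀A/d = (8.85×10^-12)(0.03597)/(5.58×10^-4) = 5.705×10^-10 F, the time constant is τ = RC = 1.095×10^-3 s, so t/τ = 0.3114 and e^(−t/τ) = 0.7324.
I_d = I_cond = (V₀/R) e^(−t/τ) = (3.000×10^-5)(0.7324) = 2.20×10^-5 A.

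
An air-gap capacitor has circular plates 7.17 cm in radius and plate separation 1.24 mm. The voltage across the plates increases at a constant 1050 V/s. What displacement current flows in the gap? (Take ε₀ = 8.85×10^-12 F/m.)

1.21×10^-7 A

E = V/d so dE/dt = (dV/dt)/d = 8.468×10^5 V/(m·s), and I_d = ε₀ A dE/dt = (8.85×10^-12)(0.01615)(8.468×10^5) = 1.21×10^-7 A.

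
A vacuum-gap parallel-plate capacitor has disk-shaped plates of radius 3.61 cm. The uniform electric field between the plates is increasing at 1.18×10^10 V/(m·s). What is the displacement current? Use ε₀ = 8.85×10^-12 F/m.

The displacement current is ε₀ times dΦ_E/dt = ε₀ A dE/dt = (8.85×10^-12)(4.094×10^-3)(1.18×10^10) = 4.28×10^-4 A.

4.28×10^-4 A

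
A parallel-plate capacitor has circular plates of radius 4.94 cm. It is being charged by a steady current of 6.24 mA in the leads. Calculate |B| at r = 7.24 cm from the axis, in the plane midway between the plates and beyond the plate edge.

1.72×10^-8 T

By continuity the displacement current in the gap matches the conduction current: I_d = 6.24×10^-3 A.
With r > R the enclosed displacement current is the full I_d; B = μ₀ I_d / (2πr) = 1.72×10^-8 T.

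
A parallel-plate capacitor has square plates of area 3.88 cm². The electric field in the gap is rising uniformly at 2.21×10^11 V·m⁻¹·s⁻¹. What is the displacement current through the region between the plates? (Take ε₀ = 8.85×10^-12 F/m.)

7.59×10^-4 A

I_d = ε₀ A (dE/dt) = (8.85×10^-12)(3.88×10^-4 m²)(2.21×10^11) = 7.59×10^-4 A.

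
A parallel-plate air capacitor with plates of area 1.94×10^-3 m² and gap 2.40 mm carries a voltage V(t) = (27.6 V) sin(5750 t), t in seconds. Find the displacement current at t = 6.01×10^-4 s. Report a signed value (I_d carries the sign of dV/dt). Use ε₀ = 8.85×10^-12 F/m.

-1.08×10^-6 A

dE/dt = (V₀ω/d)·cos(ωt) with ωt = 3.45575 rad: (27.6)(5750)(-0.9511)/(2.40×10^-3) = -6.289×10^7 V/(m·s).
I_d = ε₀ A dE/dt = (8.85×10^-12)(1.94×10^-3)(-6.289×10^7) = -1.08×10^-6 A.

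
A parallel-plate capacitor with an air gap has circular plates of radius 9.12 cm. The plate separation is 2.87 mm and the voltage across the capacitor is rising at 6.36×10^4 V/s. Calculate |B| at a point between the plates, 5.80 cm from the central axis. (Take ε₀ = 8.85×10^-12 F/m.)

7.15×10^-12 T

dE/dt = (dV/dt)/d = 2.216×10^7 V/(m·s); I_d = ε₀(πR²)(dE/dt) = (8.85×10^-12)(0.02613)(2.216×10^7) = 5.125×10^-6 A.
For r < R the Ampère–Maxwell law gives B(2πr) = μ₀ I_d (r²/R²), so B = μ₀ I_d r/(2πR²) = (4π×10^-7)(5.125×10^-6)(0.0580)/(2π·0.0912²) = 7.15×10^-12 T.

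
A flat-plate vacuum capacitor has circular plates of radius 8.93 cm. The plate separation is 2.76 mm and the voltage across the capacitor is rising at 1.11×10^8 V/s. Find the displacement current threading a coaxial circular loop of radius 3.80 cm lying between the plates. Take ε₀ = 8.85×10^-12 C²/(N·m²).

dE/dt = (dV/dt)/d = 4.022×10^10 V/(m·s); I_d = ε₀(πR²)(dE/dt) = (8.85×10^-12)(0.02505)(4.022×10^10) = 8.916×10^-3 A.
Since J_d is uniform, the enclosed fraction is (r/R)² = 0.1811, giving I_d,enc = 1.61×10^-3 A.

1.61×10^-3 A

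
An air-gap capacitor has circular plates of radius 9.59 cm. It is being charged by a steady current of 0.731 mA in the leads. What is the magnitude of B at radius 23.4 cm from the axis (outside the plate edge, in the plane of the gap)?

Between the plates the displacement current equals the wire current: I_d = 0.731 mA = 7.31×10^-4 A.
Outside the plates the loop encloses all of I_d, so B·2πr = μ₀ I_d and B = 6.25×10^-10 T.

6.25×10^-10 T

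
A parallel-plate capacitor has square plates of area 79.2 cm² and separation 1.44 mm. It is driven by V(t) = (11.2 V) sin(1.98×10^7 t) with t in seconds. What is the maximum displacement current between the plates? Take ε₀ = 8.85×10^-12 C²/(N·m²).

0.0108 A

(dE/dt)_max = V₀ω/d = 1.540×10^11 V/(m·s); ω = 1.98×10^7 rad/s.
I_d,max = ε₀ A (dE/dt)_max = (8.85×10^-12)(7.92×10^-3)(1.540×10^11) = 0.0108 A.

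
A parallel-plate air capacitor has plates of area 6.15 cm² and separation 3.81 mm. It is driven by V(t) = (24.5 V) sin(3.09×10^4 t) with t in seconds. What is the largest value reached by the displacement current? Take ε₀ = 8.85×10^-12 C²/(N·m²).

C = ε₀A/d = (8.85×10^-12)(6.15×10^-4)/(3.81×10^-3) = 1.429×10^-12 F; ω = 3.09×10^4 rad/s.
I_d = C dV/dt, so |I_d|_max = C V₀ ω = (1.429×10^-12)(24.5)(3.09×10^4) = 1.08×10^-6 A.

1.08×10^-6 A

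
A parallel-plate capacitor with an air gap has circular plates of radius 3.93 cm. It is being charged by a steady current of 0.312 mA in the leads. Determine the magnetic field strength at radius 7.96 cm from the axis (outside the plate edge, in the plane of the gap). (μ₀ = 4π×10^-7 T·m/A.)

No conduction current crosses the gap, so I_d there equals the 3.12×10^-4 A in the leads.
With r > R the enclosed displacement current is the full I_d; B = μ₀ I_d / (2πr) = 7.84×10^-10 T.

7.84×10^-10 T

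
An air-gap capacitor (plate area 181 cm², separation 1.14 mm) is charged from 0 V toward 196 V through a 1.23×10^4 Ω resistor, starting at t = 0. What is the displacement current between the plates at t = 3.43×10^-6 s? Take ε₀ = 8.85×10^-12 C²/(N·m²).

C = ε₀A/d = (8.85×10^-12)(0.0181)/(1.14×10^-3) = 1.405×10^-10 F, so τ = RC = 1.728×10^-6 s.
The conduction current is I(t) = (V₀/R) e^(−t/τ), and the displacement current between the plates equals it.
t/τ = 1.985; I_d = (196/1.23×10^4) · e^(−1.985) = (0.01593)(0.1374) = 2.19×10^-3 A.

2.19×10^-3 A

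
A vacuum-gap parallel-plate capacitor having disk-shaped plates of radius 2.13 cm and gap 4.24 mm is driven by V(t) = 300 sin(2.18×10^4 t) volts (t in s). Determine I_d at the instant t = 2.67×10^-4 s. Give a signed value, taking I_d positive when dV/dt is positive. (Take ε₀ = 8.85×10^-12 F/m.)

dE/dt = (V₀ω/d)·cos(ωt) with ωt = 5.8206 rad: (300)(2.18×10^4)(0.8949)/(4.24×10^-3) = 1.380×10^9 V/(m·s).
I_d = ε₀ A dE/dt = (8.85×10^-12)(1.425×10^-3)(1.380×10^9) = 1.74×10^-5 A.

1.74×10^-5 A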